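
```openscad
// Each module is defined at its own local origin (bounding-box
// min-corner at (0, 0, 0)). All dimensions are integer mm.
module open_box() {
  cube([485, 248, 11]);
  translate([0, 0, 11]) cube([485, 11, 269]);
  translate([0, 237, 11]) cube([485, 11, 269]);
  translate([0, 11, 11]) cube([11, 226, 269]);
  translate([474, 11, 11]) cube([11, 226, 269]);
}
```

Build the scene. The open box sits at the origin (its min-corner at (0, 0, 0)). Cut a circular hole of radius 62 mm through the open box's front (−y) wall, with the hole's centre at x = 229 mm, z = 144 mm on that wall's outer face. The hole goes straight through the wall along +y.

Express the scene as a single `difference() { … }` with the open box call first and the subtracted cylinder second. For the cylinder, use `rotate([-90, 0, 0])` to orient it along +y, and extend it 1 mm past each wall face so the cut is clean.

difference() {
  open_box();
  translate([229, -1, 144]) rotate([-90, 0, 0]) cylinder(h = 13, r = 62);
}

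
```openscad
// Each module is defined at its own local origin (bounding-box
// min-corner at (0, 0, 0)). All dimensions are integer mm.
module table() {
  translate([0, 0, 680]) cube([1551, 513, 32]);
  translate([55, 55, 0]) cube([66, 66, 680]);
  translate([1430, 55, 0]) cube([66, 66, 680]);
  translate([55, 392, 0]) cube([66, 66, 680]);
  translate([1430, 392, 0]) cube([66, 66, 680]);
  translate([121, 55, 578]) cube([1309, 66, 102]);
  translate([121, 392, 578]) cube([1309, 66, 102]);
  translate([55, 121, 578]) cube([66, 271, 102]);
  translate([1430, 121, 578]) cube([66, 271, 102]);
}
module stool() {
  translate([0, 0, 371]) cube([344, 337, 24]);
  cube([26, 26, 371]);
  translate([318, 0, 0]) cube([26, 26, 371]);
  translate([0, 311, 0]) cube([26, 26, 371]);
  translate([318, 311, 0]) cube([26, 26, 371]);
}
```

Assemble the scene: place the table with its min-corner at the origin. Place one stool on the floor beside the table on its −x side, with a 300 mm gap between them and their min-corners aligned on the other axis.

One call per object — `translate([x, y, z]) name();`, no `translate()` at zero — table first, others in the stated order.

table();
translate([-644, 0, 0]) stool();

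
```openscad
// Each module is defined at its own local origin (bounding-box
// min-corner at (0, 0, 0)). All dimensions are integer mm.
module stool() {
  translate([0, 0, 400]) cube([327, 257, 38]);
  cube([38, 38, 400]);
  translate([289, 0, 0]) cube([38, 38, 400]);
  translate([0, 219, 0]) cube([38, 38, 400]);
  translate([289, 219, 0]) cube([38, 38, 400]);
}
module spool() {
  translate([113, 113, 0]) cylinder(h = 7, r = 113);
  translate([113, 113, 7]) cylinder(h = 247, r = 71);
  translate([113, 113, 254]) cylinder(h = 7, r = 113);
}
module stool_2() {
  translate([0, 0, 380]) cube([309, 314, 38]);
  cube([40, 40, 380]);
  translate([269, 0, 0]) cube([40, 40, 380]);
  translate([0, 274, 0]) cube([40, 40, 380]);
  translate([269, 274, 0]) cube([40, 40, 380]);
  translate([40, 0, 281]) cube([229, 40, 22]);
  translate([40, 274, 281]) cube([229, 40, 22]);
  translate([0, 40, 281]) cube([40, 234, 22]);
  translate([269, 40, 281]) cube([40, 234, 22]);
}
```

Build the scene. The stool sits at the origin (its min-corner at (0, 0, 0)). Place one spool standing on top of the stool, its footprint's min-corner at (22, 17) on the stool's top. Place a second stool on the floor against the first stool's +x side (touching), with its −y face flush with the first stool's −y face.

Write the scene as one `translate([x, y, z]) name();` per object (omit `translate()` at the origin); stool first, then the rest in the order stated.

stool();
translate([22, 17, 438]) spool();
translate([327, 0, 0]) stool_2();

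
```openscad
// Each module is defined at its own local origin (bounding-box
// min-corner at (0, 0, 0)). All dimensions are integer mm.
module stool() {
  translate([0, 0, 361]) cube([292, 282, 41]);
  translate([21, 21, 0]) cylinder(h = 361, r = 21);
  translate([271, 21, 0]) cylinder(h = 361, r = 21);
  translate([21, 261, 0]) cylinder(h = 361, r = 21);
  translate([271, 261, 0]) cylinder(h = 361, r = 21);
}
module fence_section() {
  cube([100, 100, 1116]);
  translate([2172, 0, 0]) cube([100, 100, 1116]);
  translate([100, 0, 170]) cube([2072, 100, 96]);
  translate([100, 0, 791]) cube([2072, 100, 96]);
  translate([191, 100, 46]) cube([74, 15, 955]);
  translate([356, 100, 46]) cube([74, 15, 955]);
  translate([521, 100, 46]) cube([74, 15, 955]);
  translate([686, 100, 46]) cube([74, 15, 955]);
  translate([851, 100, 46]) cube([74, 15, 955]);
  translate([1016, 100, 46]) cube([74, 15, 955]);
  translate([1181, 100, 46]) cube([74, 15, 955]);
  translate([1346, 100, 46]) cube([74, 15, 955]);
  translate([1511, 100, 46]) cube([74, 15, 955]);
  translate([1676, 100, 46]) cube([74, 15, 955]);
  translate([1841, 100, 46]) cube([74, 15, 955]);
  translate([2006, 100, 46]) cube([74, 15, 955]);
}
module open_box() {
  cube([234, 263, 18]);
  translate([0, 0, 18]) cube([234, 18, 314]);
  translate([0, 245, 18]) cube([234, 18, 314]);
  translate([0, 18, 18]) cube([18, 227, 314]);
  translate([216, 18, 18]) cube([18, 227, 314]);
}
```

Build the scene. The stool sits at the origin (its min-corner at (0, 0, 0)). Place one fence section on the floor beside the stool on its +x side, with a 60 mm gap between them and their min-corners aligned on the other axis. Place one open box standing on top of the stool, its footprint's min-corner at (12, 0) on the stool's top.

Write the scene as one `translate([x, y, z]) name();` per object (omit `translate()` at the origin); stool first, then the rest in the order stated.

stool();
translate([352, 0, 0]) fence_section();
translate([12, 0, 402]) open_box();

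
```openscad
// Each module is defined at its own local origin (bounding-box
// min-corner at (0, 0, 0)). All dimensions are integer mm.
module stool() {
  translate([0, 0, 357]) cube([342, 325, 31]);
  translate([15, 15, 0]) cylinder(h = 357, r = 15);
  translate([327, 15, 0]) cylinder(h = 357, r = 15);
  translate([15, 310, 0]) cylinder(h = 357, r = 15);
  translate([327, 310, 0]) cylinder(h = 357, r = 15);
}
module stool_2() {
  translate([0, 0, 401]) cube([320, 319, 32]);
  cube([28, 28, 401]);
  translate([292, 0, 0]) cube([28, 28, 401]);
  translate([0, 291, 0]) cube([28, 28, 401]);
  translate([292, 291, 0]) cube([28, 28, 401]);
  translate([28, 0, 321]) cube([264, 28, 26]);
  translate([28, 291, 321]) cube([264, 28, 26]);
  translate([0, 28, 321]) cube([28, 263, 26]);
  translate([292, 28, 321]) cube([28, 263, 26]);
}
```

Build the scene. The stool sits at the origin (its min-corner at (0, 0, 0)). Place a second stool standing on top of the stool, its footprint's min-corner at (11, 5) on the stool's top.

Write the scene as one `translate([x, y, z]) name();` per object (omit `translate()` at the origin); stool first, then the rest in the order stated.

stool();
translate([11, 5, 388]) stool_2();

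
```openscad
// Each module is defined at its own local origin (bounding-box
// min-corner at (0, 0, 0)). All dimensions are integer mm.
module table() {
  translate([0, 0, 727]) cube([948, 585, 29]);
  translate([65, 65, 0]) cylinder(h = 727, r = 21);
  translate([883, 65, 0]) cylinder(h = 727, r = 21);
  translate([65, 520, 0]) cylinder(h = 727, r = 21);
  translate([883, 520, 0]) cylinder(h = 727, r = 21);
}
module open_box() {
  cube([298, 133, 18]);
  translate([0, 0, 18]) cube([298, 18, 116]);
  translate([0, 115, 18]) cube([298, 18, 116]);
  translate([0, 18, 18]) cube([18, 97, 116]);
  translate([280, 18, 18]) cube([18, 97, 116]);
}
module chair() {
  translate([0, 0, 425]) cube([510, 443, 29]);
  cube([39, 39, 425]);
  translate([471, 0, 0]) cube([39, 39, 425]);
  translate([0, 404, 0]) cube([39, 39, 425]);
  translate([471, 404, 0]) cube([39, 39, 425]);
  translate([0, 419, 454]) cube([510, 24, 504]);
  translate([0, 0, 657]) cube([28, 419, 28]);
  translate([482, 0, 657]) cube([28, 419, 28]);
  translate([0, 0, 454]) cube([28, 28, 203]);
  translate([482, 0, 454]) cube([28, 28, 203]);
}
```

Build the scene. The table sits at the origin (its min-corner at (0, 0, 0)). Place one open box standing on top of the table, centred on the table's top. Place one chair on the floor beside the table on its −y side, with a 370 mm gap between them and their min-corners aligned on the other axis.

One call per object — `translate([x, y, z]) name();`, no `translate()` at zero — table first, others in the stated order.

table();
translate([325, 226, 756]) open_box();
translate([0, -813, 0]) chair();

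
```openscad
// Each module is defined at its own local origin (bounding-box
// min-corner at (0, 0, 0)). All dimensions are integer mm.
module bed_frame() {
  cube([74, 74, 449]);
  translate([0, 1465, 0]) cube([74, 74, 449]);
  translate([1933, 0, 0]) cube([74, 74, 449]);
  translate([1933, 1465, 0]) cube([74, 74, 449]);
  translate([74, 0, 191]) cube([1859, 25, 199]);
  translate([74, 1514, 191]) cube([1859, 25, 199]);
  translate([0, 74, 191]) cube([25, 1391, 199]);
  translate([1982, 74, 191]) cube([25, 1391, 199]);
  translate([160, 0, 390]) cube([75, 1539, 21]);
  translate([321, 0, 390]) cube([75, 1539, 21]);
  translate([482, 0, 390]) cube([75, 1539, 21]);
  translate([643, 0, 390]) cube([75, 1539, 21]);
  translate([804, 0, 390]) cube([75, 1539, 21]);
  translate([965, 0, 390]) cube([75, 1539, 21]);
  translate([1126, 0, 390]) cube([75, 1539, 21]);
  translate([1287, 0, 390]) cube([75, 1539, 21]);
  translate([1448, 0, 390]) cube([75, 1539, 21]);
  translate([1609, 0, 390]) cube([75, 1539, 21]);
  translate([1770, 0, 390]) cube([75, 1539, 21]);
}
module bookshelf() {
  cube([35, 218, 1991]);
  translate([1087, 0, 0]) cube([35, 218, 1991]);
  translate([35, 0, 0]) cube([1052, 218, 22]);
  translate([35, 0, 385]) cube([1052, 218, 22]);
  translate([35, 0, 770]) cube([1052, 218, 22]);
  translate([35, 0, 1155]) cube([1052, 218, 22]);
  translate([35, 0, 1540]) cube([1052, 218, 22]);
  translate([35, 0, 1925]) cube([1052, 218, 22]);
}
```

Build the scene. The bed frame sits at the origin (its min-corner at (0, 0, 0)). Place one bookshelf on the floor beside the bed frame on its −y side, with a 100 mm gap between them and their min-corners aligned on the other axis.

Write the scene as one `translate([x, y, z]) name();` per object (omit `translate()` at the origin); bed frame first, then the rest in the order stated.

bed_frame();
translate([0, -318, 0]) bookshelf();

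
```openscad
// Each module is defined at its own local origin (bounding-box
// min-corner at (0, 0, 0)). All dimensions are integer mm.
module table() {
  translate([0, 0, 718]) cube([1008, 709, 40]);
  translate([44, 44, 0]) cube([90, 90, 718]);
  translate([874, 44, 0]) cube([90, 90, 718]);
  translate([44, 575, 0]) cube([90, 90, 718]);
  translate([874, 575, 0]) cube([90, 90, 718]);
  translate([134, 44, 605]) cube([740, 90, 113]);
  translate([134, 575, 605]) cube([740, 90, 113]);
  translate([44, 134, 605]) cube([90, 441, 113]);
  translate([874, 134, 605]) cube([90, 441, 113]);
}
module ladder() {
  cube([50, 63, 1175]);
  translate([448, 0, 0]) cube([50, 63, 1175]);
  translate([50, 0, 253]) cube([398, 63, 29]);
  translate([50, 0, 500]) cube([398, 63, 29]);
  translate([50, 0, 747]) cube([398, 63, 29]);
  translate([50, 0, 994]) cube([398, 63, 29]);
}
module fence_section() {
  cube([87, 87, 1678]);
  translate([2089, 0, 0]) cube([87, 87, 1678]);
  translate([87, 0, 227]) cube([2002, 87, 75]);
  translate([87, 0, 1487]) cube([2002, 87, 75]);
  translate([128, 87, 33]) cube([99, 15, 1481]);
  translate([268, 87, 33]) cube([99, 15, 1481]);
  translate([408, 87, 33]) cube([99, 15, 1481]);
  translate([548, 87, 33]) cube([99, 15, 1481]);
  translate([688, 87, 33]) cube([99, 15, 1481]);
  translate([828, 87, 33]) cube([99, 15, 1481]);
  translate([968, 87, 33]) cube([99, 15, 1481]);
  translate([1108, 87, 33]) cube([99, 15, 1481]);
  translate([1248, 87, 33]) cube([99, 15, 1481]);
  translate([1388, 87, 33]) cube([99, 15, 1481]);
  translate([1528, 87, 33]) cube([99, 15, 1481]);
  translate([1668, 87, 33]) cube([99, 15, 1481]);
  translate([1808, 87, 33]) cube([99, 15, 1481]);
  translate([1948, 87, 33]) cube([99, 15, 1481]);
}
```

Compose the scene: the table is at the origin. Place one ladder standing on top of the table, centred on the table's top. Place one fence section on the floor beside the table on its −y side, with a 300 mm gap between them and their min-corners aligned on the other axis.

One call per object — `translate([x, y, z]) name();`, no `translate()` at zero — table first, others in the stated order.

table();
translate([255, 323, 758]) ladder();
translate([0, -402, 0]) fence_section();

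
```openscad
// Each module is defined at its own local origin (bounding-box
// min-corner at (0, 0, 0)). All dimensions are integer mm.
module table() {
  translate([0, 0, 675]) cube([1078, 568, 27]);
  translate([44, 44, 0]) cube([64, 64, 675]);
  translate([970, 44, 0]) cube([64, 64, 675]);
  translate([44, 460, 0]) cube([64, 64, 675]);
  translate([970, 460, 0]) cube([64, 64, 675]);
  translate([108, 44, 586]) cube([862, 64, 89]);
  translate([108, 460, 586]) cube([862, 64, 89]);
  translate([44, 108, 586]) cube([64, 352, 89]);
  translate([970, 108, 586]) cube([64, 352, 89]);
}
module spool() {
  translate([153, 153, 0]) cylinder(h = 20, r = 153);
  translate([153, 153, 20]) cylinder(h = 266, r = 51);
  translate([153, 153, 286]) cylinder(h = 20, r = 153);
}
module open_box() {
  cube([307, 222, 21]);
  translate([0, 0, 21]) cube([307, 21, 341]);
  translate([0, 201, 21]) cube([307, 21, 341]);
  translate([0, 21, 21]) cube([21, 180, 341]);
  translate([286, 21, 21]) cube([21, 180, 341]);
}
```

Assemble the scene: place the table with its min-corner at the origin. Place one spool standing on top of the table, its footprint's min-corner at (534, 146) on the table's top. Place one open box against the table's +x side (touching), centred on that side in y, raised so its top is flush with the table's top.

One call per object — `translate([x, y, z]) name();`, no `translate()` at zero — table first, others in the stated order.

table();
translate([534, 146, 702]) spool();
translate([1078, 173, 340]) open_box();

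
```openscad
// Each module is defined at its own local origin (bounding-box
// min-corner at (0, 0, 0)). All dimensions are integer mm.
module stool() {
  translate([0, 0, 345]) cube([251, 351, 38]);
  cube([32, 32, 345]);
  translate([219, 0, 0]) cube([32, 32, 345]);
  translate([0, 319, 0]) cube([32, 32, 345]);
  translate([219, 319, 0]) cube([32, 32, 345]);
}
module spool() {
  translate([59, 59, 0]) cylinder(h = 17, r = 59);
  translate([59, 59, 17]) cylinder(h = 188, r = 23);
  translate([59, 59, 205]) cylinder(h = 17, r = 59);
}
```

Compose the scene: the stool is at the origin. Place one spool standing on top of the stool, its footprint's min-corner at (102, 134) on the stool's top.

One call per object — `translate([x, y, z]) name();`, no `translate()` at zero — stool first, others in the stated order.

stool();
translate([102, 134, 383]) spool();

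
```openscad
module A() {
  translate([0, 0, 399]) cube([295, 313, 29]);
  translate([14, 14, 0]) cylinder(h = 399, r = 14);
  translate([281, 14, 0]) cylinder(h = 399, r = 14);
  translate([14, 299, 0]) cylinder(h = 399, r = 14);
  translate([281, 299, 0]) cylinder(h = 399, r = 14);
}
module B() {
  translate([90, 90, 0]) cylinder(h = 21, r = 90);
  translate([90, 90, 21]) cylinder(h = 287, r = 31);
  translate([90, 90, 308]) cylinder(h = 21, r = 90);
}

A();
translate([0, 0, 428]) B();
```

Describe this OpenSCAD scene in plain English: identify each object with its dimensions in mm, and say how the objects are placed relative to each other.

A is a four-legged stool. The seat is 295×313 mm, 29 mm thick, top at z = 428 mm. It stands on four round legs, each 28 mm in diameter, from z = 0 to the seat underside, each leg's axis is inset half a diameter from the nearest pair of seat edges (so the leg's bounding box is flush with the corner).

B is a spool: two coaxial disc flanges of radius 90 mm and thickness 21 mm, joined by a core cylinder of radius 31 mm and height 287 mm. The lower flange rests on z = 0 and the three cylinders share a vertical axis.

The spool is on top of the stool.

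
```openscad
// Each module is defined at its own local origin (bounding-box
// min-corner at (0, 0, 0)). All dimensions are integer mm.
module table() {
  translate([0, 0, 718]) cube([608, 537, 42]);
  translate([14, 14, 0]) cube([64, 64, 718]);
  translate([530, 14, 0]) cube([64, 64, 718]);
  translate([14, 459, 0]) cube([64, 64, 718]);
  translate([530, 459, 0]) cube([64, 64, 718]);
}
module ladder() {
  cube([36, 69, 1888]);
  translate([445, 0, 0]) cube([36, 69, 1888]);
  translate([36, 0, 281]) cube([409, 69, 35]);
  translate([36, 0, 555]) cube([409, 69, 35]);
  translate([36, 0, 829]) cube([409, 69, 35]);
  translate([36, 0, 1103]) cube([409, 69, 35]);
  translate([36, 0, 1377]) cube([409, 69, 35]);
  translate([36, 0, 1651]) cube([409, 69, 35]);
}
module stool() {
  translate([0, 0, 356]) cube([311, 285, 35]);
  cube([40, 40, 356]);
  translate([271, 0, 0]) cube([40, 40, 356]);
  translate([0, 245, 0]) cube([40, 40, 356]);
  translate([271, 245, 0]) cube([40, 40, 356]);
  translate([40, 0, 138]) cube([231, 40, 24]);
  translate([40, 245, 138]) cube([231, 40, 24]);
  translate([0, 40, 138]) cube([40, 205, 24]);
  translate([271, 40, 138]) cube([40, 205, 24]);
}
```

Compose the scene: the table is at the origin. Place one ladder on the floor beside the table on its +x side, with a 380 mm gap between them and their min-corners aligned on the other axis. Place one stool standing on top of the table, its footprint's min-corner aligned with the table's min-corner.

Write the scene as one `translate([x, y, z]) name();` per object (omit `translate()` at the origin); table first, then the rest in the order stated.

table();
translate([988, 0, 0]) ladder();
translate([0, 0, 760]) stool();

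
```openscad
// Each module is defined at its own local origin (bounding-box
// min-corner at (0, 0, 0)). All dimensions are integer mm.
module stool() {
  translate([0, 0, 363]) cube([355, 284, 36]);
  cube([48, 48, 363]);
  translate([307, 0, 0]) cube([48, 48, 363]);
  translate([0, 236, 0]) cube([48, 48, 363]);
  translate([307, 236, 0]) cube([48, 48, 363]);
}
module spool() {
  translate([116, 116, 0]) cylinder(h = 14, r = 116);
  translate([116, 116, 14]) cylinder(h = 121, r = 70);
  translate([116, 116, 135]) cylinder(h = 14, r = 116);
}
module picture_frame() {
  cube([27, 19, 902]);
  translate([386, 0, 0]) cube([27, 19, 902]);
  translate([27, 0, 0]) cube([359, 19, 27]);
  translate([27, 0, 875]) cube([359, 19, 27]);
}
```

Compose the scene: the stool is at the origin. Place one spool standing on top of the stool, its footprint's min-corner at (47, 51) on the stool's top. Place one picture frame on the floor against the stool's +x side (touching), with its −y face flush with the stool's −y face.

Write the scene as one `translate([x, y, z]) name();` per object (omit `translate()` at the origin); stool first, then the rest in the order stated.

stool();
translate([47, 51, 399]) spool();
translate([355, 0, 0]) picture_frame();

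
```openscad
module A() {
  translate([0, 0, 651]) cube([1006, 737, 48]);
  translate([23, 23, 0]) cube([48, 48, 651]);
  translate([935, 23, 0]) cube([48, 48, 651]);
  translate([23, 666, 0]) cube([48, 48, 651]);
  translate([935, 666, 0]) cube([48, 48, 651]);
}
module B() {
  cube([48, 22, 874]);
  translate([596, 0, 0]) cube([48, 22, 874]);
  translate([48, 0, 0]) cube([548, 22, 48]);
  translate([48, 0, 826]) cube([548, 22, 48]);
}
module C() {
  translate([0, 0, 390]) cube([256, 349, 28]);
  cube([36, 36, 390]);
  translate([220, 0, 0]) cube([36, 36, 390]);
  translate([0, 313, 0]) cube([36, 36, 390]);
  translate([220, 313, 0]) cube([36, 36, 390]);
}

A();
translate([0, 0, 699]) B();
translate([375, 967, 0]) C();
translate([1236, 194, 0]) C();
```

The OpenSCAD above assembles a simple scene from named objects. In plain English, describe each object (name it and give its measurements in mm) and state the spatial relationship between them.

A is a rectangular dining table. The top is 1006×737×48 mm with its upper surface at z = 699 mm. It stands on four 48×48 mm square legs, each inset 23 mm from the nearest pair of top edges, running from the floor to the underside of the top.

B is a picture frame with a 548×778 mm rectangular opening (x by z) and a uniform 48 mm border on every side. Frame depth is 22 mm along y. It is built from two vertical stiles running the full outside height and two horizontal rails spanning the gap between the stiles.

C is a four-legged stool. The seat is a 256×349×28 mm slab whose top surface is at z = 418 mm; four square legs, each 36×36 mm in cross-section, run from the floor (z = 0) to the underside of the seat, each flush with a corner of the seat.

The picture frame is on top of the table. Two stools sit around the table at the +y, +x sides.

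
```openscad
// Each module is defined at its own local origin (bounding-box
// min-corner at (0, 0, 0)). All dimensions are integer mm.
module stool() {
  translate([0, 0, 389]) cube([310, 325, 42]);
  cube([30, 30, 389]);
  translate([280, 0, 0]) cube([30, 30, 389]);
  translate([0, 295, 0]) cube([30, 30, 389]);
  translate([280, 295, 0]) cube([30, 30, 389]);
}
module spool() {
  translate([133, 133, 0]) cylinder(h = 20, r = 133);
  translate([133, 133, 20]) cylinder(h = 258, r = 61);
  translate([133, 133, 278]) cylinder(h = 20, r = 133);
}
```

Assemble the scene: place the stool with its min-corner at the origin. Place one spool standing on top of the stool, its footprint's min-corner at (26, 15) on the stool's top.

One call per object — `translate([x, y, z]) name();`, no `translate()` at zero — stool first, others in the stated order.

stool();
translate([26, 15, 431]) spool();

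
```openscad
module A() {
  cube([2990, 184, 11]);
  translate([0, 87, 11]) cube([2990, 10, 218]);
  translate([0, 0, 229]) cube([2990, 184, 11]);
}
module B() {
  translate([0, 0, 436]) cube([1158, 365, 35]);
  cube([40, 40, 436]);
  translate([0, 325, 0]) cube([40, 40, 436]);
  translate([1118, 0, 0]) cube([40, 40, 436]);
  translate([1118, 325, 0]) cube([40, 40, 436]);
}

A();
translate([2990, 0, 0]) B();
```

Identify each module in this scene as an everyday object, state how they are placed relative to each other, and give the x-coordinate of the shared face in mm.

A is an I-beam. B is a bench. The bench is against the I-beam's +x side, with their −y faces flush. The x-coordinate of the shared face is 2990 mm.

The I-beam's +x face and the bench's −x face are both at x = 2990 mm.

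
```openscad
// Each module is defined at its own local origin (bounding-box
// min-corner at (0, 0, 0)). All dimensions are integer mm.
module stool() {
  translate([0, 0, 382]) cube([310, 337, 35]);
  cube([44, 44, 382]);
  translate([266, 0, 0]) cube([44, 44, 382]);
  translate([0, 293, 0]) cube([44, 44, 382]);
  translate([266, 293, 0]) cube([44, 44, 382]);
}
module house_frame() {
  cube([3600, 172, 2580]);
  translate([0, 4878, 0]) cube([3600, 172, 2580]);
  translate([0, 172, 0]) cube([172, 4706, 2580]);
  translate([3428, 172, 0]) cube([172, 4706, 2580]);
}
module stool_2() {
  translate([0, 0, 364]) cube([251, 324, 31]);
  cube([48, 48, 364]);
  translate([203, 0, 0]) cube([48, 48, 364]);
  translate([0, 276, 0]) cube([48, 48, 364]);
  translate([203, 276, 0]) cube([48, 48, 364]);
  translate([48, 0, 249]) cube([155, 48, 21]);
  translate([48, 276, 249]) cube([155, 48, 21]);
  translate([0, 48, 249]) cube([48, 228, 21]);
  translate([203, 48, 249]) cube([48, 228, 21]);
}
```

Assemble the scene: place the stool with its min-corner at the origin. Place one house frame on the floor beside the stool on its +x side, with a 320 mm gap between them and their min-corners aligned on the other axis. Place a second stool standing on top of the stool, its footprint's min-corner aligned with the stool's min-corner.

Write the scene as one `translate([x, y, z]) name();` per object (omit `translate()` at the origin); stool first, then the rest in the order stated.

stool();
translate([630, 0, 0]) house_frame();
translate([0, 0, 417]) stool_2();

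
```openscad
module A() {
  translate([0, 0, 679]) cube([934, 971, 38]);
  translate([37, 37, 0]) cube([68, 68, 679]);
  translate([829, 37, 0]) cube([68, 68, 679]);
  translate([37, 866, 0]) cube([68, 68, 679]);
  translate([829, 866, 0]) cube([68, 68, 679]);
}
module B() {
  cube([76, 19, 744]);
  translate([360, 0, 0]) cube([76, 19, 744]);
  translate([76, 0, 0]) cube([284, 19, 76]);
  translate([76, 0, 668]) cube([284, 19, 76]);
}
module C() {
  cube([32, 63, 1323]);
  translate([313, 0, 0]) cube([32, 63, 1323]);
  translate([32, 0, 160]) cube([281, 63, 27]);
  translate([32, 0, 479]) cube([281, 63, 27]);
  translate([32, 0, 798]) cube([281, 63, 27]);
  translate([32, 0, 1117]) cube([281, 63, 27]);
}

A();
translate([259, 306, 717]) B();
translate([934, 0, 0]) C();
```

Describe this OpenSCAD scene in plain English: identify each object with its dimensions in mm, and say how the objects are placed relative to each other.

A is a table with a 934×971 mm rectangular top, 38 mm thick, top surface at z = 717 mm, supported by four 68×68 mm square legs, each inset 37 mm from the nearest pair of top edges, running from the floor.

B is a picture frame with a 284×592 mm rectangular opening (x by z) and a uniform 76 mm border on every side. Frame depth is 19 mm along y. It is built from two vertical stiles running the full outside height and two horizontal rails spanning the gap between the stiles.

C is a wooden ladder with two side rails of 32×63 mm section and 1323 mm height, set 345 mm apart overall. Between them run 4 rectangular rungs (63 mm deep, 27 mm thick), front faces flush with the rails' −y face. The bottom of the first rung is 160 mm above the floor and each subsequent rung is 319 mm higher than the one below.

The picture frame is on top of the table. The ladder is against the table's +x side, with their −y faces flush.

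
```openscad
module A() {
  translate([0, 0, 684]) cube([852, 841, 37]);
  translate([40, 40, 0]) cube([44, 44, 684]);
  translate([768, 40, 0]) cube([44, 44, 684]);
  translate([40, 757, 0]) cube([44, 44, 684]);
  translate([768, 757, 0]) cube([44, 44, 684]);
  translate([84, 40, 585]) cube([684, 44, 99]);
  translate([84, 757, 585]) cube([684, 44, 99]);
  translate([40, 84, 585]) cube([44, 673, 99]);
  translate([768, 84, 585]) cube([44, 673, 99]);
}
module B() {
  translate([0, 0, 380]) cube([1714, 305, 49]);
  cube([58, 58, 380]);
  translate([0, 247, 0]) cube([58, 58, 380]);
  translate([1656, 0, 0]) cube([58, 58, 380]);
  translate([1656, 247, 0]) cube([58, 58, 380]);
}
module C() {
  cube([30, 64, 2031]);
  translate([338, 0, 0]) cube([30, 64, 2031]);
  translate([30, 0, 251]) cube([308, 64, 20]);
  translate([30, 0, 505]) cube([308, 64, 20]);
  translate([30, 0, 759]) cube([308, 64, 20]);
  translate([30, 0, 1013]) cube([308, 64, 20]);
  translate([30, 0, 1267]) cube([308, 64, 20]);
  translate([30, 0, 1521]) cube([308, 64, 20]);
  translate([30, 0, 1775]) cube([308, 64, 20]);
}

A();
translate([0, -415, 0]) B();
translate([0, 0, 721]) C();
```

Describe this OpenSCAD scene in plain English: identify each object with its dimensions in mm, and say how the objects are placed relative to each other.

A is a table: top 852 mm (x) × 841 mm (y), 37 mm thick, upper face at z = 721 mm, on four 44×44 mm square legs, each inset 40 mm from the nearest pair of top edges, running from z = 0 to the bottom of the top. Four apron rails, 44 mm thick and 99 mm tall, run between adjacent legs with their top edges flush with the underside of the top and their outer faces flush with the legs' outer faces.

B is a long wooden bench with a 1714 mm (x) × 305 mm (y) seat, 49 mm thick, its top surface 429 mm above the floor. Four 58 mm square legs at the seat corners, flush with the edges, run from z = 0 to the seat underside.

C is a straight ladder. Two 30×64 mm vertical rails, 2031 mm tall, stand 368 mm apart (outside-to-outside) with their front faces coplanar on the −y side. 7 rungs, each 64 mm deep and 20 mm tall, span between the inner faces of the rails, front faces flush with the rails. The lowest rung's underside is at z = 251 mm and rungs are spaced 254 mm apart (underside to underside).

The bench is on the floor beside the table on its −y side. The ladder is on top of the table.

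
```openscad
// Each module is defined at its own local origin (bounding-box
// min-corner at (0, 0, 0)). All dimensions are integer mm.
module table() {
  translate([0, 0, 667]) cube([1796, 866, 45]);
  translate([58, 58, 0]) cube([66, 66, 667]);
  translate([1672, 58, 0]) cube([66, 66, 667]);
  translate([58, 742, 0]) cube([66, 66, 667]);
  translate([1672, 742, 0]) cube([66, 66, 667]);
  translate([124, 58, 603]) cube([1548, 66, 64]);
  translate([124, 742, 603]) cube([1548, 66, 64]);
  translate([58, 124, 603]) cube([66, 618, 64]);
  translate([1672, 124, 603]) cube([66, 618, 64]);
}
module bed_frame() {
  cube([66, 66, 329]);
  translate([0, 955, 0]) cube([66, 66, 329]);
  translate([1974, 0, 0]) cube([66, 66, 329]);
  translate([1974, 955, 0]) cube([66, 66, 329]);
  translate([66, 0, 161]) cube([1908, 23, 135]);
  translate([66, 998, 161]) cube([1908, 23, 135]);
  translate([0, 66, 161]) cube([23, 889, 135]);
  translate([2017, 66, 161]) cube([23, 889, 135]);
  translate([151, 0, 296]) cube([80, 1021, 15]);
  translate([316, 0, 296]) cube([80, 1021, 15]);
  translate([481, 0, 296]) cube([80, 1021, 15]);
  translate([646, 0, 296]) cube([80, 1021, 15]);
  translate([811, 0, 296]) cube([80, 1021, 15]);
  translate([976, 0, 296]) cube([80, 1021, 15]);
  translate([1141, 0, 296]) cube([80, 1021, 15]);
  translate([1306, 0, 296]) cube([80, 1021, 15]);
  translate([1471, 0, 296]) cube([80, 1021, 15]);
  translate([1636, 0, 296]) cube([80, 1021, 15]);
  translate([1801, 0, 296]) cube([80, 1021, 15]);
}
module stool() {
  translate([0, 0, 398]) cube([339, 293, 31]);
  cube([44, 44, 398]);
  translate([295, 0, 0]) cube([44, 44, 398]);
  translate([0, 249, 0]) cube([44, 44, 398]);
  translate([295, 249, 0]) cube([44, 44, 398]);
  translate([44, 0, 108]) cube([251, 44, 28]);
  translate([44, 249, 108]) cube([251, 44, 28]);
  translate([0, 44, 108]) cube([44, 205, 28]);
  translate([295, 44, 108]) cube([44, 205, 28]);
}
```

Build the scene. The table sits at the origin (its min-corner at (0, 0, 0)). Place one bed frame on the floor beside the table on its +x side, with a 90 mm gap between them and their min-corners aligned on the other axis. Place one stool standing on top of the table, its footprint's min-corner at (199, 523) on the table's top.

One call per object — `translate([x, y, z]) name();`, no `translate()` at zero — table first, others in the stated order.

table();
translate([1886, 0, 0]) bed_frame();
translate([199, 523, 712]) stool();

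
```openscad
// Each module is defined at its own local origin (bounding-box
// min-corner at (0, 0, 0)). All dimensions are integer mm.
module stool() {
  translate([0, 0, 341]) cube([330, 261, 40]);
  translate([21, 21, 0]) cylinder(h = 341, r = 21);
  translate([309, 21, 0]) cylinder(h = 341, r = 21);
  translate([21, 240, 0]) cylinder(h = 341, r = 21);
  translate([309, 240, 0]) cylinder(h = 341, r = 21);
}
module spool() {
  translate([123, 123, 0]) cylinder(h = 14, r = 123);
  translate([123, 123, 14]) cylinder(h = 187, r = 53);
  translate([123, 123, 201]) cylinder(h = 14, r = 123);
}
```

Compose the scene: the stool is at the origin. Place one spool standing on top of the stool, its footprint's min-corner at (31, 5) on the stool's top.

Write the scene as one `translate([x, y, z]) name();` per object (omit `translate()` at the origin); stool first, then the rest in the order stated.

stool();
translate([31, 5, 381]) spool();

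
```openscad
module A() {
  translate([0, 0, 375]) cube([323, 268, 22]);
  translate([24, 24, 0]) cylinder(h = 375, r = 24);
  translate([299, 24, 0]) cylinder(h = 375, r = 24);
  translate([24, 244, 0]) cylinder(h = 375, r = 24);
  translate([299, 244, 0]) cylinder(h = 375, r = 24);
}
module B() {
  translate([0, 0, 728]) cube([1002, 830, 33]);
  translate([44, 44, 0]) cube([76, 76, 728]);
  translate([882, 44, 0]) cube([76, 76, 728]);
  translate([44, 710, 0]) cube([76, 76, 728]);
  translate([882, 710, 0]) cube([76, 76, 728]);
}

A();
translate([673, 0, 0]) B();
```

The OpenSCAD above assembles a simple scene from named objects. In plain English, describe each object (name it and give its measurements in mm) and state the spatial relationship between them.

A is a simple wooden stool: a rectangular seat 323 mm (x) by 268 mm (y), 22 mm thick, top face at z = 397 mm, on four round legs, each 48 mm in diameter. The legs rest on z = 0, each leg's axis is inset half a diameter from the nearest pair of seat edges (so the leg's bounding box is flush with the corner).

B is a rectangular dining table. The top is 1002×830×33 mm with its upper surface at z = 761 mm. It stands on four 76×76 mm square legs, each inset 44 mm from the nearest pair of top edges, running from the floor to the underside of the top.

The table is on the floor beside the stool on its +x side.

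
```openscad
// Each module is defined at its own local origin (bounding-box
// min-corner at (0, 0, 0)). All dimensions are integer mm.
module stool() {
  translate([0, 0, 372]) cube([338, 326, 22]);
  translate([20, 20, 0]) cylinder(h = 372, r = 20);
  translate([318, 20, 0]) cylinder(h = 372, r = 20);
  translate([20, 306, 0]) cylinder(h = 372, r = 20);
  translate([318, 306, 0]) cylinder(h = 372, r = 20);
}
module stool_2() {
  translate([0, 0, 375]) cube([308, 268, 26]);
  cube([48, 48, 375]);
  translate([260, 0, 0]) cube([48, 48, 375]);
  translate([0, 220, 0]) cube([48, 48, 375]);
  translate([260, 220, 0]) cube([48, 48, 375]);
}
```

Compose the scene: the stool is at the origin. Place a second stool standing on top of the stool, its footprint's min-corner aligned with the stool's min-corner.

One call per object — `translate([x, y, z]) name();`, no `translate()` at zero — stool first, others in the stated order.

stool();
translate([0, 0, 394]) stool_2();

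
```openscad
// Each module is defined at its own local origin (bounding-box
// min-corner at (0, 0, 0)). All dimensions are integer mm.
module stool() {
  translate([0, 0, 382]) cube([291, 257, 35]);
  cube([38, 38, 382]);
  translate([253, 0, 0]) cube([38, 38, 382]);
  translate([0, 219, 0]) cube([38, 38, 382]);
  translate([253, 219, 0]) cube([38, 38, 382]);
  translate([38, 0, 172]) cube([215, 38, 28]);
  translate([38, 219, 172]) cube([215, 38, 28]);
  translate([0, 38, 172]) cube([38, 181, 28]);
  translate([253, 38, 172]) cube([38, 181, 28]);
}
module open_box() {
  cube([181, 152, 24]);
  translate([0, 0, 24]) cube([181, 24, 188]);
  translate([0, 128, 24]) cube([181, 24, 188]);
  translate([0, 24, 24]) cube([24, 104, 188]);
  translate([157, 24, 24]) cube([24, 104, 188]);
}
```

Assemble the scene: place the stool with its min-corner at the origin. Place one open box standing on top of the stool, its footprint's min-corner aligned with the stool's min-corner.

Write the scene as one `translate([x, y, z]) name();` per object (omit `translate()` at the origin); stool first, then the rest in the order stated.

stool();
translate([0, 0, 417]) open_box();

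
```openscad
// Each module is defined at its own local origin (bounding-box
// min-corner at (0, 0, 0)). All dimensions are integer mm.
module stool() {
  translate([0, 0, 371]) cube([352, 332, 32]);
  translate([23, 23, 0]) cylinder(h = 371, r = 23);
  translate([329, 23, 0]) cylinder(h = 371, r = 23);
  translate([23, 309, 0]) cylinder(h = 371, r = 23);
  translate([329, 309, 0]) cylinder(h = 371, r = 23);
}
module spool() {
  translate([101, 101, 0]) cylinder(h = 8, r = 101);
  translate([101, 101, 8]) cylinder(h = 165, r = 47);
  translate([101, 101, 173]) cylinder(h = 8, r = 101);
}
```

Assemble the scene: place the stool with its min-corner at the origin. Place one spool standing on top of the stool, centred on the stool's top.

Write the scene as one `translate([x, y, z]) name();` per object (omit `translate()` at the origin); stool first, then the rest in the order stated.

stool();
translate([75, 65, 403]) spool();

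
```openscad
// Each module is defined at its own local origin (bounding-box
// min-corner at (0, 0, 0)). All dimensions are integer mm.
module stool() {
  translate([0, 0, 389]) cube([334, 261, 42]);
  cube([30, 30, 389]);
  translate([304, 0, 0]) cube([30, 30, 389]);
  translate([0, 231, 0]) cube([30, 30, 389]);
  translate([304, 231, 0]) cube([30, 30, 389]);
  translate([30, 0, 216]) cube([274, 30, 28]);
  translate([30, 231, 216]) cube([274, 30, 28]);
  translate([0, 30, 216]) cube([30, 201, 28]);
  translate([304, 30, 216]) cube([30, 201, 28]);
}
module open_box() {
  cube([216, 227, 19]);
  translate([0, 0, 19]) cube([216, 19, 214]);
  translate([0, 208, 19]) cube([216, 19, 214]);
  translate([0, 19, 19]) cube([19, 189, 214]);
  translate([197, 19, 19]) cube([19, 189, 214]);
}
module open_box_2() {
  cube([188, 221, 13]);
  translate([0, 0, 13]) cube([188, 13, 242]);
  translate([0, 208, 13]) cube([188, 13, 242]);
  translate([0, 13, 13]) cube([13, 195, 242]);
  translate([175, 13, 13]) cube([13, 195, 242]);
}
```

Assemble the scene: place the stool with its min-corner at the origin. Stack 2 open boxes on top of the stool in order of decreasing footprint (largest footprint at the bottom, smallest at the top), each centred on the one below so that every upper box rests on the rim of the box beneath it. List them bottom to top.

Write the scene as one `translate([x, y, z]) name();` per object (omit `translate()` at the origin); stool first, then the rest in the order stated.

stool();
translate([59, 17, 431]) open_box();
translate([73, 20, 664]) open_box_2();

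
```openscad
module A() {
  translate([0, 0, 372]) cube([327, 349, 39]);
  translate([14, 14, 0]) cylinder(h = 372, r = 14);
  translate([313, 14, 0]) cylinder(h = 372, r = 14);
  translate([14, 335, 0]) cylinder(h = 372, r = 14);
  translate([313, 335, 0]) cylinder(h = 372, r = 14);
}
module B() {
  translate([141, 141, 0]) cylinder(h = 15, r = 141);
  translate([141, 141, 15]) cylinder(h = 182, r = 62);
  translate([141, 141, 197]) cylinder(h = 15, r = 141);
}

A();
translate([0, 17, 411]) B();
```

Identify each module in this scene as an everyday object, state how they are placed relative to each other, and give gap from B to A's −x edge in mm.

A is a stool. B is a spool. The spool is on top of the stool. The gap from the spool to the stool's −x edge is 0 mm.

The spool's min-x is at 0; the stool's min-x is 0; gap = 0 mm.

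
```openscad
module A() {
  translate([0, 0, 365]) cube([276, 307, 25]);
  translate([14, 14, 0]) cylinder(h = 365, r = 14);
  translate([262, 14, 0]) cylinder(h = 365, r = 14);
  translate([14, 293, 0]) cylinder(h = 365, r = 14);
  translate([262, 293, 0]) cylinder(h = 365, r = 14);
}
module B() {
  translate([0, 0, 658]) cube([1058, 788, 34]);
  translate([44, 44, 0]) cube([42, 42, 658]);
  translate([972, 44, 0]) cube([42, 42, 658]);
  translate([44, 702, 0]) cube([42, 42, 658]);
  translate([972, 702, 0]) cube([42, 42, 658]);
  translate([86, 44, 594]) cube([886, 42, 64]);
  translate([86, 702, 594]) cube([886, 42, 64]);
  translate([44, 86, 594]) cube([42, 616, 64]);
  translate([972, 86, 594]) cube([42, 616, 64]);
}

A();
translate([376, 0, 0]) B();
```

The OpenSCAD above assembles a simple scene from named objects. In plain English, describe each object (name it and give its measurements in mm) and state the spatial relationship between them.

A is a simple wooden stool: a rectangular seat 276 mm (x) by 307 mm (y), 25 mm thick, top face at z = 390 mm, on four round legs, each 28 mm in diameter. The legs rest on z = 0, each leg's axis is inset half a diameter from the nearest pair of seat edges (so the leg's bounding box is flush with the corner).

B is a table: top 1058 mm (x) × 788 mm (y), 34 mm thick, upper face at z = 692 mm, on four 42×42 mm square legs, each inset 44 mm from the nearest pair of top edges, running from z = 0 to the bottom of the top. Four apron rails, 42 mm thick and 64 mm tall, run between adjacent legs with their top edges flush with the underside of the top and their outer faces flush with the legs' outer faces.

The table is on the floor beside the stool on its +x side.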